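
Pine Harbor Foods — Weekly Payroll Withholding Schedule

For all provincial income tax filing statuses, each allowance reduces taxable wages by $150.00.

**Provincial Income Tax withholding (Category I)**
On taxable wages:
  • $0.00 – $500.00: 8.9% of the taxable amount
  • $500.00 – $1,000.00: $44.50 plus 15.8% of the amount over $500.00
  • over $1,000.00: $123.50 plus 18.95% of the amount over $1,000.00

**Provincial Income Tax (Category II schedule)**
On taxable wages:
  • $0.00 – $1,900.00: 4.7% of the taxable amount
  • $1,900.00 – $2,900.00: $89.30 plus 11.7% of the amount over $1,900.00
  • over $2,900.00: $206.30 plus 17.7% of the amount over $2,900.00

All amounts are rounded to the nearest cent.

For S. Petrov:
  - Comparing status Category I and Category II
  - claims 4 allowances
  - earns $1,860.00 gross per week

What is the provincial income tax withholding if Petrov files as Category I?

Provincial Income Tax (Category I): taxable = $1,860.00 − 4×$150.00 = $1,260.00
  $123.50 + 18.95% × ($1,260.00 − $1,000.00) = $123.50 + 18.95% × $260.00 = $172.77

$172.77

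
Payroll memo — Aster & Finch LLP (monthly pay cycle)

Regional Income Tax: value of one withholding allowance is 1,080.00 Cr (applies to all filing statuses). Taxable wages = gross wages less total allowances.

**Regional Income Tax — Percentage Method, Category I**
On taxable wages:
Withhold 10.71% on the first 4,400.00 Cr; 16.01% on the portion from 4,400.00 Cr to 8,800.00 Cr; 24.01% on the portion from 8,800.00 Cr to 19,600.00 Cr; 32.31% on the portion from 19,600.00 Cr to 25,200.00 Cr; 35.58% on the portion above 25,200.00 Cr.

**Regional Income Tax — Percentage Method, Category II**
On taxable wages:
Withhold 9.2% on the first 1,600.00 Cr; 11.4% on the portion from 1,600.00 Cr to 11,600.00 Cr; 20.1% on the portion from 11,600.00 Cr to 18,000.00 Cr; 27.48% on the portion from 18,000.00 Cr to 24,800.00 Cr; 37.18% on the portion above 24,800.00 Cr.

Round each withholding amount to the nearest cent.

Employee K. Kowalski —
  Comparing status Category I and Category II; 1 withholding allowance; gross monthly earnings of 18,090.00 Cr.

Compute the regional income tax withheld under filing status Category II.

Regional Income Tax (Category II): taxable = 18,090.00 Cr − 1×1,080.00 Cr = 17,010.00 Cr
  1,287.20 Cr + 20.1% × (17,010.00 Cr − 11,600.00 Cr) = 1,287.20 Cr + 20.1% × 5,410.00 Cr = 2,374.61 Cr

2,374.61 Cr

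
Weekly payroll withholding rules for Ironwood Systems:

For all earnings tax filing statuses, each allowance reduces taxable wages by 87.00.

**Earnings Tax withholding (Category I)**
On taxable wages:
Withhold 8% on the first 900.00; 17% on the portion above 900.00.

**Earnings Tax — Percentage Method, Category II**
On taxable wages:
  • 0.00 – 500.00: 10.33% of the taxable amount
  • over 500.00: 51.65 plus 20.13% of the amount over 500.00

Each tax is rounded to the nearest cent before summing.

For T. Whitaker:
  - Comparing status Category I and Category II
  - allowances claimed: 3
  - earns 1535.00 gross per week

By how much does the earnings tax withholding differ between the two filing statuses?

71.88

Earnings Tax (Category I): taxable = 1535.00 − 3×87.00 = 1274.00
  72.00 + 17% × (1274.00 − 900.00) = 72.00 + 17% × 374.00 = 135.58
Earnings Tax (Category II): taxable = 1535.00 − 3×87.00 = 1274.00
  51.65 + 20.13% × (1274.00 − 500.00) = 51.65 + 20.13% × 774.00 = 207.46
Difference: |135.58 − 207.46| = 71.88 (higher under Category II)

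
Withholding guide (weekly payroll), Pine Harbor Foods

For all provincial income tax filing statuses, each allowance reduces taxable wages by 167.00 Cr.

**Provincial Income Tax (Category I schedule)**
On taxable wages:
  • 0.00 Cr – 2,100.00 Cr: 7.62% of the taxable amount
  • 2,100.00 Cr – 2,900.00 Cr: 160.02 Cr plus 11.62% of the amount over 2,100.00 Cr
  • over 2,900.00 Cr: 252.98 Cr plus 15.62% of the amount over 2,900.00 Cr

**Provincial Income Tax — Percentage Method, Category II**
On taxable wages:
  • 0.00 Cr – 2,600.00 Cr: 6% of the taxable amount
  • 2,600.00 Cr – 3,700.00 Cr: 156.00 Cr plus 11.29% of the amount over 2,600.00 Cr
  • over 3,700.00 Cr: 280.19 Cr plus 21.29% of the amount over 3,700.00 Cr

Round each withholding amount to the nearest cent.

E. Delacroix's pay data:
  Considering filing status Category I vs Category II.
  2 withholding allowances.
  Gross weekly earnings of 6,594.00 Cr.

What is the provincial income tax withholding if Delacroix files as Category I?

777.81 Cr

Provincial Income Tax (Category I): taxable = 6,594.00 Cr − 2×167.00 Cr = 6,260.00 Cr
  252.98 Cr + 15.62% × (6,260.00 Cr − 2,900.00 Cr) = 252.98 Cr + 15.62% × 3,360.00 Cr = 777.81 Cr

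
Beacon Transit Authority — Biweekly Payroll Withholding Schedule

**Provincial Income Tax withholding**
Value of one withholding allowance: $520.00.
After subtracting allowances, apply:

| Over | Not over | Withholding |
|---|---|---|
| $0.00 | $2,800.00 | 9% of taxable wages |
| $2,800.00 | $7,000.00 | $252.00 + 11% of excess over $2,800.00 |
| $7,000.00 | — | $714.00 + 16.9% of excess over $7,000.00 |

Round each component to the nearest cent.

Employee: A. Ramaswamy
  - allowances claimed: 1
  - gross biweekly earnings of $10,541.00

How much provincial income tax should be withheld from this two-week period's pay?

Provincial Income Tax: taxable = $10,541.00 − 1×$520.00 = $10,021.00
  $714.00 + 16.9% × ($10,021.00 − $7,000.00) = $714.00 + 16.9% × $3,021.00 = $1,224.55

$1,224.55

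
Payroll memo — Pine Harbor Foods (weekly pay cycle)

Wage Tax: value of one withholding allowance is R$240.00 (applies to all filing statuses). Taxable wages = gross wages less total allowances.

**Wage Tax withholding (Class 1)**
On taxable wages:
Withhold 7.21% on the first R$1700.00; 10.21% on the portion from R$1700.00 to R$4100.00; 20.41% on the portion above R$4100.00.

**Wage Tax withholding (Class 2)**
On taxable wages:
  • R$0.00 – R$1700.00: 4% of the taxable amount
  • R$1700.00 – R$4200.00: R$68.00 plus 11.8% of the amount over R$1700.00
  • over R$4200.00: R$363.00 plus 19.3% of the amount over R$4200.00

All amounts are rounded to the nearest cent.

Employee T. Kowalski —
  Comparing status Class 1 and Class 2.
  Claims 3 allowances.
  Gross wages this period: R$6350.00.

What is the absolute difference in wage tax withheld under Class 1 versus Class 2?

R$40.89

Wage Tax (Class 1): taxable = R$6350.00 − 3×R$240.00 = R$5630.00
  R$367.61 + 20.41% × (R$5630.00 − R$4100.00) = R$367.61 + 20.41% × R$1530.00 = R$679.88
Wage Tax (Class 2): taxable = R$6350.00 − 3×R$240.00 = R$5630.00
  R$363.00 + 19.3% × (R$5630.00 − R$4200.00) = R$363.00 + 19.3% × R$1430.00 = R$638.99
Difference: |R$679.88 − R$638.99| = R$40.89 (higher under Class 1)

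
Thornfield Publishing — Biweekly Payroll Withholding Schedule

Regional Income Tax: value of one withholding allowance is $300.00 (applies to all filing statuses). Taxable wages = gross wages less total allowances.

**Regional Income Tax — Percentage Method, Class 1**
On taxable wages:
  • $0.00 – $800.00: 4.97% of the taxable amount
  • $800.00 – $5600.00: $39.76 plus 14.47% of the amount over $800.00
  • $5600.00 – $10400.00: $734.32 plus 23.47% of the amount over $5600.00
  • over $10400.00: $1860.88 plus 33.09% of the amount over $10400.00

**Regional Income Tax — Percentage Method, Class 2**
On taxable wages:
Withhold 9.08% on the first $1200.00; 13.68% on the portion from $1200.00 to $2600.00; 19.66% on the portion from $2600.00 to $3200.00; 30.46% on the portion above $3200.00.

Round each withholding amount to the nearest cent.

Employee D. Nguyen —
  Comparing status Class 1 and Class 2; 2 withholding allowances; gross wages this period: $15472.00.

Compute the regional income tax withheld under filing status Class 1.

$3340.66

Regional Income Tax (Class 1): taxable = $15472.00 − 2×$300.00 = $14872.00
  $1860.88 + 33.09% × ($14872.00 − $10400.00) = $1860.88 + 33.09% × $4472.00 = $3340.66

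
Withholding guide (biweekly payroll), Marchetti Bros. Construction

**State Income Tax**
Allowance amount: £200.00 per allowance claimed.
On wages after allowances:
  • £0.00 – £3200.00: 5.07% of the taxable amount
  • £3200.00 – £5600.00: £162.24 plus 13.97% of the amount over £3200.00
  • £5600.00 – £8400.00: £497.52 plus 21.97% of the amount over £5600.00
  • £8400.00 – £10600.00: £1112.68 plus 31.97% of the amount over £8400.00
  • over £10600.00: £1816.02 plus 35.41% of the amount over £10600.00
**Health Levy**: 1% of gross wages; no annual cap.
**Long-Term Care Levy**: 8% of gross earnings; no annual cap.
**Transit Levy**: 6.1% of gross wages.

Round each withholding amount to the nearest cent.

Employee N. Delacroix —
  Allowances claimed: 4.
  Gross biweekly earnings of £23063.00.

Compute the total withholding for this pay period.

£9428.40

State Income Tax: taxable = £23063.00 − 4×£200.00 = £22263.00
  £1816.02 + 35.41% × (£22263.00 − £10600.00) = £1816.02 + 35.41% × £11663.00 = £5945.89
Health Levy: 1% × £23063.00 = £230.63
Long-Term Care Levy: 8% × £23063.00 = £1845.04
Transit Levy: 6.1% × £23063.00 = £1406.84
Total: £5945.89 + £230.63 + £1845.04 + £1406.84 = £9428.40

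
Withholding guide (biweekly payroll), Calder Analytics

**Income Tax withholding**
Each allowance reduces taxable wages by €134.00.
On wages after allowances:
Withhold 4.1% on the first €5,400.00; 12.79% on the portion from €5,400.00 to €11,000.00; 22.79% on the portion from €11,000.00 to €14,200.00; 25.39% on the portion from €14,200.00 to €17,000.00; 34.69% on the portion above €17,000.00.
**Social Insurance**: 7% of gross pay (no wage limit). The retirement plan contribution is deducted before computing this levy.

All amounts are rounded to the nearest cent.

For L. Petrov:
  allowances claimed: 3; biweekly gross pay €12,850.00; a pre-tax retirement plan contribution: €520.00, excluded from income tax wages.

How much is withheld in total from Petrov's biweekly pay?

Income Tax: taxable = €12,850.00 − €520.00 − 3×€134.00 = €11,928.00
  €937.64 + 22.79% × (€11,928.00 − €11,000.00) = €937.64 + 22.79% × €928.00 = €1,149.13
Social Insurance: 7% × €12,330.00 = €863.10
Total: €1,149.13 + €863.10 = €2,012.23

€2,012.23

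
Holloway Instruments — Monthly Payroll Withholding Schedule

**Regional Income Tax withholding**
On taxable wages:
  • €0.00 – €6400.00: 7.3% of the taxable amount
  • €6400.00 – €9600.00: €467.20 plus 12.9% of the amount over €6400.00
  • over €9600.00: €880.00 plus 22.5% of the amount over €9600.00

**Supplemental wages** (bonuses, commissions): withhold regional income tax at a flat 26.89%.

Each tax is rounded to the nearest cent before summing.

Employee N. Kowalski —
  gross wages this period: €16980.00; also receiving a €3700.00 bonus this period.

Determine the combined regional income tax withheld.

€3535.43

Regional Income Tax: taxable = €16980.00
  €880.00 + 22.5% × (€16980.00 − €9600.00) = €880.00 + 22.5% × €7380.00 = €2540.50
Supplemental (26.89% flat on bonus): 26.89% × €3700.00 = €994.93
Total regional income tax: €2540.50 + €994.93 = €3535.43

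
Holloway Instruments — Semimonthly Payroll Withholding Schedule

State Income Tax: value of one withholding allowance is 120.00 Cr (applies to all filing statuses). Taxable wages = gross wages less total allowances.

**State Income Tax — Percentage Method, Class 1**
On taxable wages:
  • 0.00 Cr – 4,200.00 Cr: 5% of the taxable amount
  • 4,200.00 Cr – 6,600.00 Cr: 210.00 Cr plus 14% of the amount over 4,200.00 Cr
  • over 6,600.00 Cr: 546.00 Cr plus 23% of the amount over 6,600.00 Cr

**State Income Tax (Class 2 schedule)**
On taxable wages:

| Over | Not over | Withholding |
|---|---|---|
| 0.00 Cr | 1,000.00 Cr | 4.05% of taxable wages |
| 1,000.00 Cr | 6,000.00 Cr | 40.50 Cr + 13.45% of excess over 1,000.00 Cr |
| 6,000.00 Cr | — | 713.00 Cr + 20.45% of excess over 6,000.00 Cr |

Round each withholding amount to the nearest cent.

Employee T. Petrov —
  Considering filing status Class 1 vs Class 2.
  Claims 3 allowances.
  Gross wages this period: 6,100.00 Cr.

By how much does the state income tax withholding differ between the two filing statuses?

State Income Tax (Class 1): taxable = 6,100.00 Cr − 3×120.00 Cr = 5,740.00 Cr
  210.00 Cr + 14% × (5,740.00 Cr − 4,200.00 Cr) = 210.00 Cr + 14% × 1,540.00 Cr = 425.60 Cr
State Income Tax (Class 2): taxable = 6,100.00 Cr − 3×120.00 Cr = 5,740.00 Cr
  40.50 Cr + 13.45% × (5,740.00 Cr − 1,000.00 Cr) = 40.50 Cr + 13.45% × 4,740.00 Cr = 678.03 Cr
Difference: |425.60 Cr − 678.03 Cr| = 252.43 Cr (higher under Class 2)

252.43 Cr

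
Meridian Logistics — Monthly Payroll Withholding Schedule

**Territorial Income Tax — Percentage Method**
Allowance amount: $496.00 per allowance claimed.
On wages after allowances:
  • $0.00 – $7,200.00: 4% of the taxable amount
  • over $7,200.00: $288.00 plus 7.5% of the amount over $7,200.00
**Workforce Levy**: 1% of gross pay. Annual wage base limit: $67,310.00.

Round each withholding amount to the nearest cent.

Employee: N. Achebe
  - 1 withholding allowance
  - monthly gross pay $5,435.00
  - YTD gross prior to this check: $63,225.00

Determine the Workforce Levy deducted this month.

$40.85

Workforce Levy: cap $67,310.00 − YTD $63,225.00 = $4,085.00 subject; 1% × $4,085.00 = $40.85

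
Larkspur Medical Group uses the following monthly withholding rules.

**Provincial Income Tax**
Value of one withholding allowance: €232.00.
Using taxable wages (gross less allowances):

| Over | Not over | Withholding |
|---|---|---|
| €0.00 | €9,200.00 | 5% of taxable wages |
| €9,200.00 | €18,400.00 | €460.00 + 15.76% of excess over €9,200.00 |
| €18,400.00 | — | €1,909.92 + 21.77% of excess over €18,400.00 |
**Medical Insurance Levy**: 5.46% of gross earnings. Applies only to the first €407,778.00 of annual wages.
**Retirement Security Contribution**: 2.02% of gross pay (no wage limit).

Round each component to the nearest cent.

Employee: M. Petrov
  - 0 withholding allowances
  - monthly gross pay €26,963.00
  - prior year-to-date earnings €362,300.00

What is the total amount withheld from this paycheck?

Provincial Income Tax: taxable = €26,963.00
  €1,909.92 + 21.77% × (€26,963.00 − €18,400.00) = €1,909.92 + 21.77% × €8,563.00 = €3,774.09
Medical Insurance Levy: 5.46% × €26,963.00 = €1,472.18
Retirement Security Contribution: 2.02% × €26,963.00 = €544.65
Total: €3,774.09 + €1,472.18 + €544.65 = €5,790.92

€5,790.92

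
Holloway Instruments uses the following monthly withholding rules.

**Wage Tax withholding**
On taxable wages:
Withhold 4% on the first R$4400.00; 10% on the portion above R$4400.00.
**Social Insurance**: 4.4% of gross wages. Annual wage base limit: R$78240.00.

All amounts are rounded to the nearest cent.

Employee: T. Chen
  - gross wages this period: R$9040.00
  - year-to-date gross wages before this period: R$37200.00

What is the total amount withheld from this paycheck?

Wage Tax: taxable = R$9040.00
  R$176.00 + 10% × (R$9040.00 − R$4400.00) = R$176.00 + 10% × R$4640.00 = R$640.00
Social Insurance: 4.4% × R$9040.00 = R$397.76
Total: R$640.00 + R$397.76 = R$1037.76

R$1037.76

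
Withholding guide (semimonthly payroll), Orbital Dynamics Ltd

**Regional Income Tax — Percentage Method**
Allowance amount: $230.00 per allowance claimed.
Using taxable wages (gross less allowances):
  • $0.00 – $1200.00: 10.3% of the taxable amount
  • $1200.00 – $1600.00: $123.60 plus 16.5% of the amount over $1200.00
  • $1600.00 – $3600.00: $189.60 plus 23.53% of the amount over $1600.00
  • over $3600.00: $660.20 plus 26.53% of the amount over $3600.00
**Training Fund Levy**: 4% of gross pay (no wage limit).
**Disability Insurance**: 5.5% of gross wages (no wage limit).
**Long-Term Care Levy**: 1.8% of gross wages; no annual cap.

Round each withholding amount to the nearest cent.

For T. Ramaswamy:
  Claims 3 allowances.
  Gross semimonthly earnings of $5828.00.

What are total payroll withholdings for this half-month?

Regional Income Tax: taxable = $5828.00 − 3×$230.00 = $5138.00
  $660.20 + 26.53% × ($5138.00 − $3600.00) = $660.20 + 26.53% × $1538.00 = $1068.23
Training Fund Levy: 4% × $5828.00 = $233.12
Disability Insurance: 5.5% × $5828.00 = $320.54
Long-Term Care Levy: 1.8% × $5828.00 = $104.90
Total: $1068.23 + $233.12 + $320.54 + $104.90 = $1726.79

$1726.79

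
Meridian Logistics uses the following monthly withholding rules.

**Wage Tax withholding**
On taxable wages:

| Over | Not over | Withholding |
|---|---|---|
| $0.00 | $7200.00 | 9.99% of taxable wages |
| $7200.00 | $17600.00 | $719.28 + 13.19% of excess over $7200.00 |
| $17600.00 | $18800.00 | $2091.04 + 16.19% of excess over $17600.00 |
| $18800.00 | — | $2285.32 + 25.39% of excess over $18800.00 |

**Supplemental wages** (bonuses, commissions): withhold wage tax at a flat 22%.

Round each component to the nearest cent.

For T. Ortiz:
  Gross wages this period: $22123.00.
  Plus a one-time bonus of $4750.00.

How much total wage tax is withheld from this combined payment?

$4174.03

Wage Tax: taxable = $22123.00
  $2285.32 + 25.39% × ($22123.00 − $18800.00) = $2285.32 + 25.39% × $3323.00 = $3129.03
Supplemental (22% flat on bonus): 22% × $4750.00 = $1045.00
Total wage tax: $3129.03 + $1045.00 = $4174.03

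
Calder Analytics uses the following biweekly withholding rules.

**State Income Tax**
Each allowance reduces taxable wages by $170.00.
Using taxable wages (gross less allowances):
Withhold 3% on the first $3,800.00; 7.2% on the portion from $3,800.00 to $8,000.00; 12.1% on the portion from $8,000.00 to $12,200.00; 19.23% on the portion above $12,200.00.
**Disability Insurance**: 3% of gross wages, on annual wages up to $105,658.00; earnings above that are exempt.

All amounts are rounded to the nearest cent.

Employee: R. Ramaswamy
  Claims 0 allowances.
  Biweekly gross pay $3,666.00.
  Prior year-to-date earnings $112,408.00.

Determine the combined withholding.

$109.98

State Income Tax: taxable = $3,666.00
  3% × $3,666.00 = $109.98
Disability Insurance: YTD $112,408.00 ≥ cap $105,658.00 → $0.00
Total: $109.98 + $0.00 = $109.98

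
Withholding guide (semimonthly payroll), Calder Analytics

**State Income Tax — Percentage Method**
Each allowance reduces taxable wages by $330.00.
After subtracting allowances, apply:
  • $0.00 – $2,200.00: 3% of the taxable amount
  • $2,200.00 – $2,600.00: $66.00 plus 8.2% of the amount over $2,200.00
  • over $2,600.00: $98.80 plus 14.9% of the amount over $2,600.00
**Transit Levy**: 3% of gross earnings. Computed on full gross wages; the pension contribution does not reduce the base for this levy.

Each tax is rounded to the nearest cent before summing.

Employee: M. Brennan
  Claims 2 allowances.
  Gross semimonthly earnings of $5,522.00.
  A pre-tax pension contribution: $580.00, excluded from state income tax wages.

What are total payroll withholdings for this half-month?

State Income Tax: taxable = $5,522.00 − $580.00 − 2×$330.00 = $4,282.00
  $98.80 + 14.9% × ($4,282.00 − $2,600.00) = $98.80 + 14.9% × $1,682.00 = $349.42
Transit Levy: 3% × $5,522.00 = $165.66
Total: $349.42 + $165.66 = $515.08

$515.08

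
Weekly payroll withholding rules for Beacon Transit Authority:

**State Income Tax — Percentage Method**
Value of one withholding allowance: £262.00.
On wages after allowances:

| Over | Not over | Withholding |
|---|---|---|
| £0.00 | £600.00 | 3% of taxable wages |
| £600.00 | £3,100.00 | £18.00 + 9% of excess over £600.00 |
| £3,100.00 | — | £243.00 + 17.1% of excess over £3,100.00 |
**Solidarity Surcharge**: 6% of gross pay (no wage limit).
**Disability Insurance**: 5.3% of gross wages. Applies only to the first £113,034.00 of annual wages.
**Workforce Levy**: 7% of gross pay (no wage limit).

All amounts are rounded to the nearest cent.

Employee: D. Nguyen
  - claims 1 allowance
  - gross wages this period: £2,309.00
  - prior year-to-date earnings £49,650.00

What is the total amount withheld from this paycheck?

£570.78

State Income Tax: taxable = £2,309.00 − 1×£262.00 = £2,047.00
  £18.00 + 9% × (£2,047.00 − £600.00) = £18.00 + 9% × £1,447.00 = £148.23
Solidarity Surcharge: 6% × £2,309.00 = £138.54
Disability Insurance: 5.3% × £2,309.00 = £122.38
Workforce Levy: 7% × £2,309.00 = £161.63
Total: £148.23 + £138.54 + £122.38 + £161.63 = £570.78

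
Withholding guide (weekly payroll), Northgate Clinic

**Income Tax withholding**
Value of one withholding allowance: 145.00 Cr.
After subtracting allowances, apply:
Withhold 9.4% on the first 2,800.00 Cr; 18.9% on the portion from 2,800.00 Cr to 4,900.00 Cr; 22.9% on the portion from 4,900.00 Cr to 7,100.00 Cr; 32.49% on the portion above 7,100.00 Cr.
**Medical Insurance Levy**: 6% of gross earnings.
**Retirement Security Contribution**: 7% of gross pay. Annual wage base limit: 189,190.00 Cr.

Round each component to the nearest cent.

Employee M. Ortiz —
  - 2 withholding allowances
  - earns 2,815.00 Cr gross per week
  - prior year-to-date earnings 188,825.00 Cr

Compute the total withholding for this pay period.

431.80 Cr

Income Tax: taxable = 2,815.00 Cr − 2×145.00 Cr = 2,525.00 Cr
  9.4% × 2,525.00 Cr = 237.35 Cr
Medical Insurance Levy: 6% × 2,815.00 Cr = 168.90 Cr
Retirement Security Contribution: cap 189,190.00 Cr − YTD 188,825.00 Cr = 365.00 Cr subject; 7% × 365.00 Cr = 25.55 Cr
Total: 237.35 Cr + 168.90 Cr + 25.55 Cr = 431.80 Cr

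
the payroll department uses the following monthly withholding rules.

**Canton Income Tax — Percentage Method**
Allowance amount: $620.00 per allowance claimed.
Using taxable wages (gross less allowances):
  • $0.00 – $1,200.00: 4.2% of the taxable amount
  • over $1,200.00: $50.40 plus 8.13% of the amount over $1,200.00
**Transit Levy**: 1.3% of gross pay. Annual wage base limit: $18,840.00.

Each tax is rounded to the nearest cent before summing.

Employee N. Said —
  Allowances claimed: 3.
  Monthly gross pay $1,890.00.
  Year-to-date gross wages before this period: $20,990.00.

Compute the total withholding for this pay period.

$1.26

Canton Income Tax: taxable = $1,890.00 − 3×$620.00 = $30.00
  4.2% × $30.00 = $1.26
Transit Levy: YTD $20,990.00 ≥ cap $18,840.00 → $0.00
Total: $1.26 + $0.00 = $1.26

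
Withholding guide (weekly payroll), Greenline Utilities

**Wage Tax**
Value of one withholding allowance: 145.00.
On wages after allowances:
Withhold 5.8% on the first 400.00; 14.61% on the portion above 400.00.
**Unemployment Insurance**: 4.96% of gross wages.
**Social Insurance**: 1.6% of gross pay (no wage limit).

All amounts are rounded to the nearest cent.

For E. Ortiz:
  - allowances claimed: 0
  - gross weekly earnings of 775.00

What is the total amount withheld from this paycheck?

Wage Tax: taxable = 775.00
  23.20 + 14.61% × (775.00 − 400.00) = 23.20 + 14.61% × 375.00 = 77.99
Unemployment Insurance: 4.96% × 775.00 = 38.44
Social Insurance: 1.6% × 775.00 = 12.40
Total: 77.99 + 38.44 + 12.40 = 128.83

128.83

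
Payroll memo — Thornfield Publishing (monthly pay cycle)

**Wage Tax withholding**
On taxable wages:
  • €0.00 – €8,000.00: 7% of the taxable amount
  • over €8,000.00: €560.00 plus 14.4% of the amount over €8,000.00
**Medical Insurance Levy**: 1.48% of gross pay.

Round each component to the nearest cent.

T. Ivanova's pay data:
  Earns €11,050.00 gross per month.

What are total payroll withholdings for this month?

€1,162.74

Wage Tax: taxable = €11,050.00
  €560.00 + 14.4% × (€11,050.00 − €8,000.00) = €560.00 + 14.4% × €3,050.00 = €999.20
Medical Insurance Levy: 1.48% × €11,050.00 = €163.54
Total: €999.20 + €163.54 = €1,162.74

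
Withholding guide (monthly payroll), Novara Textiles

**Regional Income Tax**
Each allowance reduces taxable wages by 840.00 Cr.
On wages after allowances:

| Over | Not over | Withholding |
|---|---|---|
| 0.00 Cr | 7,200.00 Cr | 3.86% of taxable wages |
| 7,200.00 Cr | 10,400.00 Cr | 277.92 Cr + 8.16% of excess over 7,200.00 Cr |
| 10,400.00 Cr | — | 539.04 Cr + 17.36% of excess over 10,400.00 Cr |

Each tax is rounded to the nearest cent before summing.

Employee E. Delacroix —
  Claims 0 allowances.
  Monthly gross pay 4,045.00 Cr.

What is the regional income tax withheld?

156.14 Cr

Regional Income Tax: taxable = 4,045.00 Cr
  3.86% × 4,045.00 Cr = 156.14 Cr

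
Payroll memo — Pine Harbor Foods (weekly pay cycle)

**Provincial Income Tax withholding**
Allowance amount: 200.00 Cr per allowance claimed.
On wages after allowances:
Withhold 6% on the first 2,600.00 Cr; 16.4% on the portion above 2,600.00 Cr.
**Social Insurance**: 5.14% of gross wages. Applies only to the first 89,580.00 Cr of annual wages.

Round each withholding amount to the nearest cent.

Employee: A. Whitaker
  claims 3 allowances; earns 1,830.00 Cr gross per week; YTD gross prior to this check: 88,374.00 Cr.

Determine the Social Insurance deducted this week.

Social Insurance: cap 89,580.00 Cr − YTD 88,374.00 Cr = 1,206.00 Cr subject; 5.14% × 1,206.00 Cr = 61.99 Cr

61.99 Cr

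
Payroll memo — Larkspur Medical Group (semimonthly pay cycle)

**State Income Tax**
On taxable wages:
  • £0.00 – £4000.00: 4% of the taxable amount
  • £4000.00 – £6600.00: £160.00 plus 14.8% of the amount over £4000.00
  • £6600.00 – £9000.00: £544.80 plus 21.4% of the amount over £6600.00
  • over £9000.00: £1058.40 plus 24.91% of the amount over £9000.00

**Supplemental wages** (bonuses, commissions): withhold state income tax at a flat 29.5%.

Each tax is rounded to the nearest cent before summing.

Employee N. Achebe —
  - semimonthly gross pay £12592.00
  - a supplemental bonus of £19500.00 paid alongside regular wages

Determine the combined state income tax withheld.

State Income Tax: taxable = £12592.00
  £1058.40 + 24.91% × (£12592.00 − £9000.00) = £1058.40 + 24.91% × £3592.00 = £1953.17
Supplemental (29.5% flat on bonus): 29.5% × £19500.00 = £5752.50
Total state income tax: £1953.17 + £5752.50 = £7705.67

£7705.67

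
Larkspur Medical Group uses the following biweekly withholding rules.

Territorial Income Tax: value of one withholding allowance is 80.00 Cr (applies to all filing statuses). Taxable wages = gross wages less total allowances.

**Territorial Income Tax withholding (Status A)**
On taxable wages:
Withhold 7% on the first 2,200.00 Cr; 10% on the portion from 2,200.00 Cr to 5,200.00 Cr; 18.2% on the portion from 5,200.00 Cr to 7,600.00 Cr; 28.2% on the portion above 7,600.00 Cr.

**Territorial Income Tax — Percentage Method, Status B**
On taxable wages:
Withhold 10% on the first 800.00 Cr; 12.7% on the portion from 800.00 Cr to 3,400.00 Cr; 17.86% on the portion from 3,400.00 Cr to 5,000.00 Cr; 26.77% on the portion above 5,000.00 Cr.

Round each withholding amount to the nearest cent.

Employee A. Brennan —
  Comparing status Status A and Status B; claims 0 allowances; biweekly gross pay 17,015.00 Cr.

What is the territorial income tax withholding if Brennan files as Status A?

Territorial Income Tax (Status A): taxable = 17,015.00 Cr
  890.80 Cr + 28.2% × (17,015.00 Cr − 7,600.00 Cr) = 890.80 Cr + 28.2% × 9,415.00 Cr = 3,545.83 Cr

3,545.83 Cr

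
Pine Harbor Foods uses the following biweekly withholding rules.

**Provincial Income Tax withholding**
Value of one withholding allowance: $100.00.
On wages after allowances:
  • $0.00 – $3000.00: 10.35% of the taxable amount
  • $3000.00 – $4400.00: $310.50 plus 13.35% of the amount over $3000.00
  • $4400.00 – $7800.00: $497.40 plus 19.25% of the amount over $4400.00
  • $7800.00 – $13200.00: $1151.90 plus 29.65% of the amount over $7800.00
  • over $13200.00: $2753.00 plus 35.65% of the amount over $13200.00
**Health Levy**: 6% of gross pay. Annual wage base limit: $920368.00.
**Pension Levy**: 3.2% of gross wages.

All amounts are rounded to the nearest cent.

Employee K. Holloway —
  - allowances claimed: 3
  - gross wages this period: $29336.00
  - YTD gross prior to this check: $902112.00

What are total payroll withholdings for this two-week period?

$10432.64

Provincial Income Tax: taxable = $29336.00 − 3×$100.00 = $29036.00
  $2753.00 + 35.65% × ($29036.00 − $13200.00) = $2753.00 + 35.65% × $15836.00 = $8398.53
Health Levy: cap $920368.00 − YTD $902112.00 = $18256.00 subject; 6% × $18256.00 = $1095.36
Pension Levy: 3.2% × $29336.00 = $938.75
Total: $8398.53 + $1095.36 + $938.75 = $10432.64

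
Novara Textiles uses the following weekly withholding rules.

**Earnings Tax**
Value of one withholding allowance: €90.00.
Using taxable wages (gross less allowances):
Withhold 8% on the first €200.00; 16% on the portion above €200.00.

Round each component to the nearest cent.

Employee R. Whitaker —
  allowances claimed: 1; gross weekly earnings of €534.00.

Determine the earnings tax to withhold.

€55.04

Earnings Tax: taxable = €534.00 − 1×€90.00 = €444.00
  €16.00 + 16% × (€444.00 − €200.00) = €16.00 + 16% × €244.00 = €55.04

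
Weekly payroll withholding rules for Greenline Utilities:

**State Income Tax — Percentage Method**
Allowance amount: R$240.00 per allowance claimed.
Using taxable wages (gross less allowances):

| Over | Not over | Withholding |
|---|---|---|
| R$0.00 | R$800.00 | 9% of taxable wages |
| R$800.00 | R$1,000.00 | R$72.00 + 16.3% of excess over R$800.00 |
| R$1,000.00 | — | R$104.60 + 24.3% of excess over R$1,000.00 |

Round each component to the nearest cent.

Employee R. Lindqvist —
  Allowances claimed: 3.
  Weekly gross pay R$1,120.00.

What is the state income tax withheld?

State Income Tax: taxable = R$1,120.00 − 3×R$240.00 = R$400.00
  9% × R$400.00 = R$36.00

R$36.00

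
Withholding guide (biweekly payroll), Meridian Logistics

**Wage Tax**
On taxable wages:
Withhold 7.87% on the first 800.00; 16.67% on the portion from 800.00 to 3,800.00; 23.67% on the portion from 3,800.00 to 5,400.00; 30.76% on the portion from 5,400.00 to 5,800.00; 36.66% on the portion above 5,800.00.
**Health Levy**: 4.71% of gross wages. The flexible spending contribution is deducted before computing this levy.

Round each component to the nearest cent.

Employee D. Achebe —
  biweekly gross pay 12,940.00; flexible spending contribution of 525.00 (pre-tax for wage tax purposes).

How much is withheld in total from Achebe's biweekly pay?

4,074.63

Wage Tax: taxable = 12,940.00 − 525.00 = 12,415.00
  1,064.82 + 36.66% × (12,415.00 − 5,800.00) = 1,064.82 + 36.66% × 6,615.00 = 3,489.88
Health Levy: 4.71% × 12,415.00 = 584.75
Total: 3,489.88 + 584.75 = 4,074.63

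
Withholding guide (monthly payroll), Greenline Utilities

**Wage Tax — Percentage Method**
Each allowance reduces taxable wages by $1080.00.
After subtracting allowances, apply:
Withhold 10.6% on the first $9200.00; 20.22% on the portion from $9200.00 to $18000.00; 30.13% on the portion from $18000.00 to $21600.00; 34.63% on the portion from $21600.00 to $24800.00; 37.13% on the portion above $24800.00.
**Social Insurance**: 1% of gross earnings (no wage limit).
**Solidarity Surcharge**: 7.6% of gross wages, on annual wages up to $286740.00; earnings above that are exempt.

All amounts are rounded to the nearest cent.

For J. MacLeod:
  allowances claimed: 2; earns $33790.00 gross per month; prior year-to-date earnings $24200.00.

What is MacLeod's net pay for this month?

Wage Tax: taxable = $33790.00 − 2×$1080.00 = $31630.00
  $4947.40 + 37.13% × ($31630.00 − $24800.00) = $4947.40 + 37.13% × $6830.00 = $7483.38
Social Insurance: 1% × $33790.00 = $337.90
Solidarity Surcharge: 7.6% × $33790.00 = $2568.04
Total withheld: $7483.38 + $337.90 + $2568.04 = $10389.32
Net pay: $33790.00 − $10389.32 = $23400.68

$23400.68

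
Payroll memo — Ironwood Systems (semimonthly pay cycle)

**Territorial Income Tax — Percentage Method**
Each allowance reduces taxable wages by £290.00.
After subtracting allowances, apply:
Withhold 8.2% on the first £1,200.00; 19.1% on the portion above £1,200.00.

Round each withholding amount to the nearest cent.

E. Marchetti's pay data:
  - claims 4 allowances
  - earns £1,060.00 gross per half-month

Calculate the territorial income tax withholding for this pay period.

Territorial Income Tax: taxable = £1,060.00 − 4×£290.00 = £-100.00
  Taxable ≤ 0 → £0.00

£0.00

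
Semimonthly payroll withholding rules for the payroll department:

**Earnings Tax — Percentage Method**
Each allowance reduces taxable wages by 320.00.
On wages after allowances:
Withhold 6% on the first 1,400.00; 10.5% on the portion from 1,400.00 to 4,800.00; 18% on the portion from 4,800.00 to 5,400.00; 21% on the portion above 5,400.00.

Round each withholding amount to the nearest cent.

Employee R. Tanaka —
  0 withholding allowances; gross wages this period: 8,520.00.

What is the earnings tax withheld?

1,204.20

Earnings Tax: taxable = 8,520.00
  549.00 + 21% × (8,520.00 − 5,400.00) = 549.00 + 21% × 3,120.00 = 1,204.20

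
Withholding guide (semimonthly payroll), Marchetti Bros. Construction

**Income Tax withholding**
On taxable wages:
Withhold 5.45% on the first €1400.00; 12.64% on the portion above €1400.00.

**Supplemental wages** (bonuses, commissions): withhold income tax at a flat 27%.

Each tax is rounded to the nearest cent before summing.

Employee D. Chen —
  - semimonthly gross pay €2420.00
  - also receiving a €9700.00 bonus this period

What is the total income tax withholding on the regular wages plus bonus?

€2824.23

Income Tax: taxable = €2420.00
  €76.30 + 12.64% × (€2420.00 − €1400.00) = €76.30 + 12.64% × €1020.00 = €205.23
Supplemental (27% flat on bonus): 27% × €9700.00 = €2619.00
Total income tax: €205.23 + €2619.00 = €2824.23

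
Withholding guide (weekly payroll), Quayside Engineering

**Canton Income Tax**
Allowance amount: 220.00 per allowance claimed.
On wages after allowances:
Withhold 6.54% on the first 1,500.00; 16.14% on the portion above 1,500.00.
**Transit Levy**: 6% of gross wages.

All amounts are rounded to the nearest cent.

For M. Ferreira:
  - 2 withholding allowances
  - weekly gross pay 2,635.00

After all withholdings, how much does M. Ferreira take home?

2,266.63

Canton Income Tax: taxable = 2,635.00 − 2×220.00 = 2,195.00
  98.10 + 16.14% × (2,195.00 − 1,500.00) = 98.10 + 16.14% × 695.00 = 210.27
Transit Levy: 6% × 2,635.00 = 158.10
Total withheld: 210.27 + 158.10 = 368.37
Net pay: 2,635.00 − 368.37 = 2,266.63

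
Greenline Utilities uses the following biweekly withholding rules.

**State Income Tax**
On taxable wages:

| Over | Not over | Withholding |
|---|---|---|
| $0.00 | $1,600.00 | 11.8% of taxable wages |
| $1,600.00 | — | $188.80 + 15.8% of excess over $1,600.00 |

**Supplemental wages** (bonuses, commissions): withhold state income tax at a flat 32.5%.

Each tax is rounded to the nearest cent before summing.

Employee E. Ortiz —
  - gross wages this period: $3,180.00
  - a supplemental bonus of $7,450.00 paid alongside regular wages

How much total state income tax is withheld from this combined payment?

$2,859.69

State Income Tax: taxable = $3,180.00
  $188.80 + 15.8% × ($3,180.00 − $1,600.00) = $188.80 + 15.8% × $1,580.00 = $438.44
Supplemental (32.5% flat on bonus): 32.5% × $7,450.00 = $2,421.25
Total state income tax: $438.44 + $2,421.25 = $2,859.69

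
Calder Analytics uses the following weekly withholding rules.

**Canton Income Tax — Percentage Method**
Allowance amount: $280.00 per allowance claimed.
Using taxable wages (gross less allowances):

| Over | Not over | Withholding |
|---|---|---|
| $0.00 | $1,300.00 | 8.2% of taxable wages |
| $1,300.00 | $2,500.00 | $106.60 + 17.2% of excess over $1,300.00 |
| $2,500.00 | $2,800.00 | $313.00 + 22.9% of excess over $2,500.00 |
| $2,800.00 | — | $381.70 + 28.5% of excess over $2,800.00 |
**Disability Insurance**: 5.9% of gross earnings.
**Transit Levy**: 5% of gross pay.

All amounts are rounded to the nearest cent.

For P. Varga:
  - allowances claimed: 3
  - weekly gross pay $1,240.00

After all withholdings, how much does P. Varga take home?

$1,072.04

Canton Income Tax: taxable = $1,240.00 − 3×$280.00 = $400.00
  8.2% × $400.00 = $32.80
Disability Insurance: 5.9% × $1,240.00 = $73.16
Transit Levy: 5% × $1,240.00 = $62.00
Total withheld: $32.80 + $73.16 + $62.00 = $167.96
Net pay: $1,240.00 − $167.96 = $1,072.04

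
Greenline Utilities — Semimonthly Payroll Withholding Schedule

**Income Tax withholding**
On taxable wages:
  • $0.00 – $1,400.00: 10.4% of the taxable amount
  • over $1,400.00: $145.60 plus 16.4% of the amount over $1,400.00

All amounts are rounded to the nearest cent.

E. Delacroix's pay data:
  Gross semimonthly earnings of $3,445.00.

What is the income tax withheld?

$480.98

Income Tax: taxable = $3,445.00
  $145.60 + 16.4% × ($3,445.00 − $1,400.00) = $145.60 + 16.4% × $2,045.00 = $480.98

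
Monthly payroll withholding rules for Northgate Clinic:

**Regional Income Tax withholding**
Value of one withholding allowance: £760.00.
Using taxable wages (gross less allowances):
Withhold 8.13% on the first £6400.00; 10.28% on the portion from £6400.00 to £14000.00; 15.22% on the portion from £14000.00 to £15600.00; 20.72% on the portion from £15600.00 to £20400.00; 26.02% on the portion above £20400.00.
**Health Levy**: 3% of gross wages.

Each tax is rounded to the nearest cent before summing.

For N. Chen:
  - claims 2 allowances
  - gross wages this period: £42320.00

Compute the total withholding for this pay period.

Regional Income Tax: taxable = £42320.00 − 2×£760.00 = £40800.00
  £2539.68 + 26.02% × (£40800.00 − £20400.00) = £2539.68 + 26.02% × £20400.00 = £7847.76
Health Levy: 3% × £42320.00 = £1269.60
Total: £7847.76 + £1269.60 = £9117.36

£9117.36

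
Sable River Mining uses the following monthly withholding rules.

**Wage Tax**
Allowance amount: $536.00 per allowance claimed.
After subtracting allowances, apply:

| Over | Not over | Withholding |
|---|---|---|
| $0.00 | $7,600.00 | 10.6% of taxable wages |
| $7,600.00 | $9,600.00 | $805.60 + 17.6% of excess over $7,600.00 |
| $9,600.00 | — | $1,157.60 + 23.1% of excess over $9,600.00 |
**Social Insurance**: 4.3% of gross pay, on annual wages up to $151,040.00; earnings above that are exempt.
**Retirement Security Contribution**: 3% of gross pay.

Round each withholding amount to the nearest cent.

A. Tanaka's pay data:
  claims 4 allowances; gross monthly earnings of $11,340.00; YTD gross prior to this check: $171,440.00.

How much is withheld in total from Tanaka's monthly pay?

$1,426.70

Wage Tax: taxable = $11,340.00 − 4×$536.00 = $9,196.00
  $805.60 + 17.6% × ($9,196.00 − $7,600.00) = $805.60 + 17.6% × $1,596.00 = $1,086.50
Social Insurance: YTD $171,440.00 ≥ cap $151,040.00 → $0.00
Retirement Security Contribution: 3% × $11,340.00 = $340.20
Total: $1,086.50 + $0.00 + $340.20 = $1,426.70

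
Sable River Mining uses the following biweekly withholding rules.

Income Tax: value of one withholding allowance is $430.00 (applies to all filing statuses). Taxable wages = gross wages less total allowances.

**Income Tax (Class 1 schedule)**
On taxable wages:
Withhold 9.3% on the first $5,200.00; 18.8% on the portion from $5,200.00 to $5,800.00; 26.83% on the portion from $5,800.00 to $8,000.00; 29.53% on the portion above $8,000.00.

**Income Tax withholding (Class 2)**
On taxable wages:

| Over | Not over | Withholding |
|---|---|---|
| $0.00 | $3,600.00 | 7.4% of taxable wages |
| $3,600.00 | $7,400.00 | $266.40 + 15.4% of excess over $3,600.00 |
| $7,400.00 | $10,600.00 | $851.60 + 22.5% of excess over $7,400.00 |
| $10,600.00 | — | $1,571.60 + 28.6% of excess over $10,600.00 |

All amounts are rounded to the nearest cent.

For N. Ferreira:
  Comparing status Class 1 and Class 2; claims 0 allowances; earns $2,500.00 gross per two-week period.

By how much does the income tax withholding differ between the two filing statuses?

$47.50

Income Tax (Class 1): taxable = $2,500.00
  9.3% × $2,500.00 = $232.50
Income Tax (Class 2): taxable = $2,500.00
  7.4% × $2,500.00 = $185.00
Difference: |$232.50 − $185.00| = $47.50 (higher under Class 1)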